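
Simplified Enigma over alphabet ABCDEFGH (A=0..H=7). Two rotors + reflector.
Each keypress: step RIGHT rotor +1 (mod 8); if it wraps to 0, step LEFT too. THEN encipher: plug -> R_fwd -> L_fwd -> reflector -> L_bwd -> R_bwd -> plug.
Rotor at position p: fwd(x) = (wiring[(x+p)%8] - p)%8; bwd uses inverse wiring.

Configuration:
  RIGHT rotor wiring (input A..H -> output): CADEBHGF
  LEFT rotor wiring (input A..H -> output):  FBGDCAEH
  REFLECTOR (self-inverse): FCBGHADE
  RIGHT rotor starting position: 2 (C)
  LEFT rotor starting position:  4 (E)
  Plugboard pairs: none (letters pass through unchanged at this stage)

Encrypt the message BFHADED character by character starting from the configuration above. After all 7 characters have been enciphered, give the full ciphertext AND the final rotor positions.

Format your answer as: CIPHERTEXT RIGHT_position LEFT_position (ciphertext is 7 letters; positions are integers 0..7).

Char 1 ('B'): step: R->3, L=4; B->plug->B->R->G->L->C->refl->B->L'->E->R'->C->plug->C
Char 2 ('F'): step: R->4, L=4; F->plug->F->R->E->L->B->refl->C->L'->G->R'->E->plug->E
Char 3 ('H'): step: R->5, L=4; H->plug->H->R->E->L->B->refl->C->L'->G->R'->F->plug->F
Char 4 ('A'): step: R->6, L=4; A->plug->A->R->A->L->G->refl->D->L'->D->R'->G->plug->G
Char 5 ('D'): step: R->7, L=4; D->plug->D->R->E->L->B->refl->C->L'->G->R'->A->plug->A
Char 6 ('E'): step: R->0, L->5 (L advanced); E->plug->E->R->B->L->H->refl->E->L'->E->R'->D->plug->D
Char 7 ('D'): step: R->1, L=5; D->plug->D->R->A->L->D->refl->G->L'->G->R'->E->plug->E
Final: ciphertext=CEFGADE, RIGHT=1, LEFT=5

Answer: CEFGADE 1 5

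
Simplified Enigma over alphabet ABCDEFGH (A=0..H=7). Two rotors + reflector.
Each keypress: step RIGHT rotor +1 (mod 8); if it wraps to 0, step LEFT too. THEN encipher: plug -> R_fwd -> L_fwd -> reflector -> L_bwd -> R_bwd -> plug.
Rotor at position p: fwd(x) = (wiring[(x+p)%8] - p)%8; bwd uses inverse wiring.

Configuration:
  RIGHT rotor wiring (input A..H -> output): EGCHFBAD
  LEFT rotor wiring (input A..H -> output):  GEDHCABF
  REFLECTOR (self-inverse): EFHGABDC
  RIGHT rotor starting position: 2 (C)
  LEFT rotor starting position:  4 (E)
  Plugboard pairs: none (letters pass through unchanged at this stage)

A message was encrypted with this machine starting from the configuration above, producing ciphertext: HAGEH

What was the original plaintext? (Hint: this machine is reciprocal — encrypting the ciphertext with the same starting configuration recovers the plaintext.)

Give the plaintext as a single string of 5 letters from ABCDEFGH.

Answer: EBBCB

Derivation:
Char 1 ('H'): step: R->3, L=4; H->plug->H->R->H->L->D->refl->G->L'->A->R'->E->plug->E
Char 2 ('A'): step: R->4, L=4; A->plug->A->R->B->L->E->refl->A->L'->F->R'->B->plug->B
Char 3 ('G'): step: R->5, L=4; G->plug->G->R->C->L->F->refl->B->L'->D->R'->B->plug->B
Char 4 ('E'): step: R->6, L=4; E->plug->E->R->E->L->C->refl->H->L'->G->R'->C->plug->C
Char 5 ('H'): step: R->7, L=4; H->plug->H->R->B->L->E->refl->A->L'->F->R'->B->plug->B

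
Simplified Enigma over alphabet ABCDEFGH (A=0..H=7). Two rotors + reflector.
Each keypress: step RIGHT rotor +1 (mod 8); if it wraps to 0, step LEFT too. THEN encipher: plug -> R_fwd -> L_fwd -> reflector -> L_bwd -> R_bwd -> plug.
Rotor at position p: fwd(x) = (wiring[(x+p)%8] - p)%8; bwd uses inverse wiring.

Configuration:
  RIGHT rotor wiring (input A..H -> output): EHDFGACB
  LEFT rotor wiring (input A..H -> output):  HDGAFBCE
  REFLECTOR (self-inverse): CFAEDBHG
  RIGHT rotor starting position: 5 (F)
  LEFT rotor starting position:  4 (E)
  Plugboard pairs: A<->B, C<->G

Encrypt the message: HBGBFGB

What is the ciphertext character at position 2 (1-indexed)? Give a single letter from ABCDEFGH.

Char 1 ('H'): step: R->6, L=4; H->plug->H->R->C->L->G->refl->H->L'->F->R'->E->plug->E
Char 2 ('B'): step: R->7, L=4; B->plug->A->R->C->L->G->refl->H->L'->F->R'->B->plug->A

A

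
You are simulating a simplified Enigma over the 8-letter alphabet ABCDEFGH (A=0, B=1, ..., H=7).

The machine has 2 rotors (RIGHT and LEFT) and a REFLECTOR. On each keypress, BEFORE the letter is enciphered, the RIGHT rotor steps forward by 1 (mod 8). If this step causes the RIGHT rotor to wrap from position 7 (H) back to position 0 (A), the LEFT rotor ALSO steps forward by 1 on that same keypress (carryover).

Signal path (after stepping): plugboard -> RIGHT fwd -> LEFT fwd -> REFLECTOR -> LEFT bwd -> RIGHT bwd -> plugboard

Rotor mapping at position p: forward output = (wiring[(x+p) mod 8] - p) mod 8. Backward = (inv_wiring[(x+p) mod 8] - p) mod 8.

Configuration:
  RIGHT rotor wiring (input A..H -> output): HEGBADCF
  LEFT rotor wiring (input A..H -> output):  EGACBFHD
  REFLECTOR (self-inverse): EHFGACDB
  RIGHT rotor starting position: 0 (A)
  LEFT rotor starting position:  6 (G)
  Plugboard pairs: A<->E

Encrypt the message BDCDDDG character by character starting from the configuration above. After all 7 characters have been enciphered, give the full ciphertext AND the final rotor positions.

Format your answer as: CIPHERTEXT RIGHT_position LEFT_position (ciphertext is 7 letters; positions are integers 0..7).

Char 1 ('B'): step: R->1, L=6; B->plug->B->R->F->L->E->refl->A->L'->D->R'->A->plug->E
Char 2 ('D'): step: R->2, L=6; D->plug->D->R->B->L->F->refl->C->L'->E->R'->A->plug->E
Char 3 ('C'): step: R->3, L=6; C->plug->C->R->A->L->B->refl->H->L'->H->R'->D->plug->D
Char 4 ('D'): step: R->4, L=6; D->plug->D->R->B->L->F->refl->C->L'->E->R'->A->plug->E
Char 5 ('D'): step: R->5, L=6; D->plug->D->R->C->L->G->refl->D->L'->G->R'->A->plug->E
Char 6 ('D'): step: R->6, L=6; D->plug->D->R->G->L->D->refl->G->L'->C->R'->G->plug->G
Char 7 ('G'): step: R->7, L=6; G->plug->G->R->E->L->C->refl->F->L'->B->R'->F->plug->F
Final: ciphertext=EEDEEGF, RIGHT=7, LEFT=6

Answer: EEDEEGF 7 6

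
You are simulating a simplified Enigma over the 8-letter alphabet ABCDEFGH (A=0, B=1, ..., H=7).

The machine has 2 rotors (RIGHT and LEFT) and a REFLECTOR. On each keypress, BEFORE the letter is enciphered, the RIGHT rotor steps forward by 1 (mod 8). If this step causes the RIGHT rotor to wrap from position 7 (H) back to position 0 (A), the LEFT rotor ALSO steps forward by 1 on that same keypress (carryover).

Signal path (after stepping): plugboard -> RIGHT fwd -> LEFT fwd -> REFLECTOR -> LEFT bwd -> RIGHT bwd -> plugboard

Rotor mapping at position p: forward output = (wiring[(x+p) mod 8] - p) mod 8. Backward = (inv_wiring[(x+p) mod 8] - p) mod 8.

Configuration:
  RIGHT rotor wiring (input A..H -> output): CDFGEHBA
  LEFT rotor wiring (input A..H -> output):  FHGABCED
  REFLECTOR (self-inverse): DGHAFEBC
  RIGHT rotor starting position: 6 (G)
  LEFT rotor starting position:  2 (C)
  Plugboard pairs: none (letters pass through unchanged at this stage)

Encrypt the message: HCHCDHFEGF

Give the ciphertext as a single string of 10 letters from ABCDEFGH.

Answer: CADDGCECDH

Derivation:
Char 1 ('H'): step: R->7, L=2; H->plug->H->R->C->L->H->refl->C->L'->E->R'->C->plug->C
Char 2 ('C'): step: R->0, L->3 (L advanced); C->plug->C->R->F->L->C->refl->H->L'->C->R'->A->plug->A
Char 3 ('H'): step: R->1, L=3; H->plug->H->R->B->L->G->refl->B->L'->D->R'->D->plug->D
Char 4 ('C'): step: R->2, L=3; C->plug->C->R->C->L->H->refl->C->L'->F->R'->D->plug->D
Char 5 ('D'): step: R->3, L=3; D->plug->D->R->G->L->E->refl->F->L'->A->R'->G->plug->G
Char 6 ('H'): step: R->4, L=3; H->plug->H->R->C->L->H->refl->C->L'->F->R'->C->plug->C
Char 7 ('F'): step: R->5, L=3; F->plug->F->R->A->L->F->refl->E->L'->G->R'->E->plug->E
Char 8 ('E'): step: R->6, L=3; E->plug->E->R->H->L->D->refl->A->L'->E->R'->C->plug->C
Char 9 ('G'): step: R->7, L=3; G->plug->G->R->A->L->F->refl->E->L'->G->R'->D->plug->D
Char 10 ('F'): step: R->0, L->4 (L advanced); F->plug->F->R->H->L->E->refl->F->L'->A->R'->H->plug->H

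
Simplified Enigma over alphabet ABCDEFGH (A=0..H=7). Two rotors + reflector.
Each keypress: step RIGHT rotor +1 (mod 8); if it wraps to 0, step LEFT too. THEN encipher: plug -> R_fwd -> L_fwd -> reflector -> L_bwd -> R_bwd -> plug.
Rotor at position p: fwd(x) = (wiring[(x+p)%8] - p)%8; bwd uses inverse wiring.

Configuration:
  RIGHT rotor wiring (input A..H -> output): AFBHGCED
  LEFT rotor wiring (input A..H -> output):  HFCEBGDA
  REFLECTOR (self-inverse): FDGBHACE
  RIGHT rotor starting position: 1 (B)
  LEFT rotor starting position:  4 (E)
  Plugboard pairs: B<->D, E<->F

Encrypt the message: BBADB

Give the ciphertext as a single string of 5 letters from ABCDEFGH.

Answer: AHHFG

Derivation:
Char 1 ('B'): step: R->2, L=4; B->plug->D->R->A->L->F->refl->A->L'->H->R'->A->plug->A
Char 2 ('B'): step: R->3, L=4; B->plug->D->R->B->L->C->refl->G->L'->G->R'->H->plug->H
Char 3 ('A'): step: R->4, L=4; A->plug->A->R->C->L->H->refl->E->L'->D->R'->H->plug->H
Char 4 ('D'): step: R->5, L=4; D->plug->B->R->H->L->A->refl->F->L'->A->R'->E->plug->F
Char 5 ('B'): step: R->6, L=4; B->plug->D->R->H->L->A->refl->F->L'->A->R'->G->plug->G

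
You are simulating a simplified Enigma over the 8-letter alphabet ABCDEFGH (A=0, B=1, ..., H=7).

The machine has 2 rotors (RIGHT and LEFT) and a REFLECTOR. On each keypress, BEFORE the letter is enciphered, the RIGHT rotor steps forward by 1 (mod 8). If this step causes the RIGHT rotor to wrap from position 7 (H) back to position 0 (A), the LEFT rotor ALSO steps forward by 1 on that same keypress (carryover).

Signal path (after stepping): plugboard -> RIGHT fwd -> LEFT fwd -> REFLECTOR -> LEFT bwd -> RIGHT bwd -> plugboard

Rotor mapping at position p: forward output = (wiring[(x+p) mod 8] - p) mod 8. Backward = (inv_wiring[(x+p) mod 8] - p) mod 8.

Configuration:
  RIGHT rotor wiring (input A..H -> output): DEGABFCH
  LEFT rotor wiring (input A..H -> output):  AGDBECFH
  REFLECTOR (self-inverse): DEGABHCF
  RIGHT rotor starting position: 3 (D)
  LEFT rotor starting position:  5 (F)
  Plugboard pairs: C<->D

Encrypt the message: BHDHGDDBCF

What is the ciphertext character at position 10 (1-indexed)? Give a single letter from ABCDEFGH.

Char 1 ('B'): step: R->4, L=5; B->plug->B->R->B->L->A->refl->D->L'->D->R'->D->plug->C
Char 2 ('H'): step: R->5, L=5; H->plug->H->R->E->L->B->refl->E->L'->G->R'->D->plug->C
Char 3 ('D'): step: R->6, L=5; D->plug->C->R->F->L->G->refl->C->L'->C->R'->F->plug->F
Char 4 ('H'): step: R->7, L=5; H->plug->H->R->D->L->D->refl->A->L'->B->R'->E->plug->E
Char 5 ('G'): step: R->0, L->6 (L advanced); G->plug->G->R->C->L->C->refl->G->L'->G->R'->C->plug->D
Char 6 ('D'): step: R->1, L=6; D->plug->C->R->H->L->E->refl->B->L'->B->R'->F->plug->F
Char 7 ('D'): step: R->2, L=6; D->plug->C->R->H->L->E->refl->B->L'->B->R'->G->plug->G
Char 8 ('B'): step: R->3, L=6; B->plug->B->R->G->L->G->refl->C->L'->C->R'->C->plug->D
Char 9 ('C'): step: R->4, L=6; C->plug->D->R->D->L->A->refl->D->L'->F->R'->A->plug->A
Char 10 ('F'): step: R->5, L=6; F->plug->F->R->B->L->B->refl->E->L'->H->R'->E->plug->E

E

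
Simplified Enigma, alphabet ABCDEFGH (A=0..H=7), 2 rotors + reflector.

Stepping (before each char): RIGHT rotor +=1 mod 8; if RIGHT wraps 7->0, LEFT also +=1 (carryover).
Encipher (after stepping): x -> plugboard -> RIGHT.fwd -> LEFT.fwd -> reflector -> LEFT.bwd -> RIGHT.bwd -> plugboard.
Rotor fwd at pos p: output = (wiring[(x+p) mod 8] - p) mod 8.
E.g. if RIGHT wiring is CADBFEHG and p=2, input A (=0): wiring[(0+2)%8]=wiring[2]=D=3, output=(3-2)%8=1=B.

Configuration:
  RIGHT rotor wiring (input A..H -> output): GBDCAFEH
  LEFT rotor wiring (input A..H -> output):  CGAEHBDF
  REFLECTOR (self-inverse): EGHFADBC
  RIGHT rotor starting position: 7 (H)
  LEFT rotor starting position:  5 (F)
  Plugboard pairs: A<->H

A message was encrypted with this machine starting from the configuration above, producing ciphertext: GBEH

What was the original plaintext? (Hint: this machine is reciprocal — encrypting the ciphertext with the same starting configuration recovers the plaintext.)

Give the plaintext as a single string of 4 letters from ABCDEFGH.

Char 1 ('G'): step: R->0, L->6 (L advanced); G->plug->G->R->E->L->C->refl->H->L'->B->R'->B->plug->B
Char 2 ('B'): step: R->1, L=6; B->plug->B->R->C->L->E->refl->A->L'->D->R'->F->plug->F
Char 3 ('E'): step: R->2, L=6; E->plug->E->R->C->L->E->refl->A->L'->D->R'->D->plug->D
Char 4 ('H'): step: R->3, L=6; H->plug->A->R->H->L->D->refl->F->L'->A->R'->H->plug->A

Answer: BFDA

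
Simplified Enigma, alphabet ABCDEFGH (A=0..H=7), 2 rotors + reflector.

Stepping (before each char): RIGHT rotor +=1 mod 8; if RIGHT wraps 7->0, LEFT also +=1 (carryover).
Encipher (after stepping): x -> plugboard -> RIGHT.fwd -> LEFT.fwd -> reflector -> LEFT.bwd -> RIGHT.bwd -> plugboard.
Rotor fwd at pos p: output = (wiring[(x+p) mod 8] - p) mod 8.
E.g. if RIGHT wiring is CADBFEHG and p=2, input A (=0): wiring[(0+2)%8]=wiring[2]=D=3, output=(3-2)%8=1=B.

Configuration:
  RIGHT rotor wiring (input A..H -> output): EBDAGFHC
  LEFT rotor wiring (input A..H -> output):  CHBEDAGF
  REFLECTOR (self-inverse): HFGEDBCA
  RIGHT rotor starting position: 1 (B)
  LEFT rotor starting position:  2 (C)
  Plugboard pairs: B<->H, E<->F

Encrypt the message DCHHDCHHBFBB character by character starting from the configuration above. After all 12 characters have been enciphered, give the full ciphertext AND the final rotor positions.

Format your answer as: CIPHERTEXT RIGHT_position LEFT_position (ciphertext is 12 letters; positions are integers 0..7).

Char 1 ('D'): step: R->2, L=2; D->plug->D->R->D->L->G->refl->C->L'->B->R'->A->plug->A
Char 2 ('C'): step: R->3, L=2; C->plug->C->R->C->L->B->refl->F->L'->H->R'->E->plug->F
Char 3 ('H'): step: R->4, L=2; H->plug->B->R->B->L->C->refl->G->L'->D->R'->C->plug->C
Char 4 ('H'): step: R->5, L=2; H->plug->B->R->C->L->B->refl->F->L'->H->R'->D->plug->D
Char 5 ('D'): step: R->6, L=2; D->plug->D->R->D->L->G->refl->C->L'->B->R'->A->plug->A
Char 6 ('C'): step: R->7, L=2; C->plug->C->R->C->L->B->refl->F->L'->H->R'->F->plug->E
Char 7 ('H'): step: R->0, L->3 (L advanced); H->plug->B->R->B->L->A->refl->H->L'->F->R'->F->plug->E
Char 8 ('H'): step: R->1, L=3; H->plug->B->R->C->L->F->refl->B->L'->A->R'->A->plug->A
Char 9 ('B'): step: R->2, L=3; B->plug->H->R->H->L->G->refl->C->L'->E->R'->C->plug->C
Char 10 ('F'): step: R->3, L=3; F->plug->E->R->H->L->G->refl->C->L'->E->R'->D->plug->D
Char 11 ('B'): step: R->4, L=3; B->plug->H->R->E->L->C->refl->G->L'->H->R'->G->plug->G
Char 12 ('B'): step: R->5, L=3; B->plug->H->R->B->L->A->refl->H->L'->F->R'->C->plug->C
Final: ciphertext=AFCDAEEACDGC, RIGHT=5, LEFT=3

Answer: AFCDAEEACDGC 5 3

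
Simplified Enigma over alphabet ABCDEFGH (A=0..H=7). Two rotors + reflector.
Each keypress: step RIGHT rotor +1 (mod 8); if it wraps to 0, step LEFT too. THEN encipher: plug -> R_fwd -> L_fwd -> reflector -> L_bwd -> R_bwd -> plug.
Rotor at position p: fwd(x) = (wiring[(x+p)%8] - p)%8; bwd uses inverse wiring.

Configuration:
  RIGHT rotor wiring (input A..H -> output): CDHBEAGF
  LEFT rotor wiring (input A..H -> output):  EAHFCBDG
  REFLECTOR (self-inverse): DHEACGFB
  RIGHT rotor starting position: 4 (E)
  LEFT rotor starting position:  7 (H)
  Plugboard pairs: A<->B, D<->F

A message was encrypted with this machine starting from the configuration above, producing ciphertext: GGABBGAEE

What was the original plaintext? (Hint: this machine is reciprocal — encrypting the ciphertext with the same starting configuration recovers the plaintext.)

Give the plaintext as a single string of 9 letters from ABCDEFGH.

Char 1 ('G'): step: R->5, L=7; G->plug->G->R->E->L->G->refl->F->L'->B->R'->B->plug->A
Char 2 ('G'): step: R->6, L=7; G->plug->G->R->G->L->C->refl->E->L'->H->R'->B->plug->A
Char 3 ('A'): step: R->7, L=7; A->plug->B->R->D->L->A->refl->D->L'->F->R'->F->plug->D
Char 4 ('B'): step: R->0, L->0 (L advanced); B->plug->A->R->C->L->H->refl->B->L'->F->R'->H->plug->H
Char 5 ('B'): step: R->1, L=0; B->plug->A->R->C->L->H->refl->B->L'->F->R'->F->plug->D
Char 6 ('G'): step: R->2, L=0; G->plug->G->R->A->L->E->refl->C->L'->E->R'->E->plug->E
Char 7 ('A'): step: R->3, L=0; A->plug->B->R->B->L->A->refl->D->L'->G->R'->A->plug->B
Char 8 ('E'): step: R->4, L=0; E->plug->E->R->G->L->D->refl->A->L'->B->R'->D->plug->F
Char 9 ('E'): step: R->5, L=0; E->plug->E->R->G->L->D->refl->A->L'->B->R'->B->plug->A

Answer: AADHDEBFA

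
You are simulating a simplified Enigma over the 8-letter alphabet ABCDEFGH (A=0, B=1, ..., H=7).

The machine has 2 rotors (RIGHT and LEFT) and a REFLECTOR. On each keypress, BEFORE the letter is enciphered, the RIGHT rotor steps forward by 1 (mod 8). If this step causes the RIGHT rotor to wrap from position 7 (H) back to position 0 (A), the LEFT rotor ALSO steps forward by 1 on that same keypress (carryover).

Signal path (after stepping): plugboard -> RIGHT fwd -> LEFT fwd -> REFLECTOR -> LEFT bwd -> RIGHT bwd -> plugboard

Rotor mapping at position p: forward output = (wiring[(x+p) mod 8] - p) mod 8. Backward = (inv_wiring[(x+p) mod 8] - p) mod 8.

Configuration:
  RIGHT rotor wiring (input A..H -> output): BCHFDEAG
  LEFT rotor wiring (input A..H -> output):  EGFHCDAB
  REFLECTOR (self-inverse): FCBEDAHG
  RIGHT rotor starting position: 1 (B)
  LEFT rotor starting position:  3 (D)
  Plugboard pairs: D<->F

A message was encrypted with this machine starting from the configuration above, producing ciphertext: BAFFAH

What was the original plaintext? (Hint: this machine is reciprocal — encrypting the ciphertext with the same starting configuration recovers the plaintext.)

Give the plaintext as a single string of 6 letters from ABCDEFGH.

Char 1 ('B'): step: R->2, L=3; B->plug->B->R->D->L->F->refl->A->L'->C->R'->D->plug->F
Char 2 ('A'): step: R->3, L=3; A->plug->A->R->C->L->A->refl->F->L'->D->R'->E->plug->E
Char 3 ('F'): step: R->4, L=3; F->plug->D->R->C->L->A->refl->F->L'->D->R'->G->plug->G
Char 4 ('F'): step: R->5, L=3; F->plug->D->R->E->L->G->refl->H->L'->B->R'->C->plug->C
Char 5 ('A'): step: R->6, L=3; A->plug->A->R->C->L->A->refl->F->L'->D->R'->C->plug->C
Char 6 ('H'): step: R->7, L=3; H->plug->H->R->B->L->H->refl->G->L'->E->R'->F->plug->D

Answer: FEGCCD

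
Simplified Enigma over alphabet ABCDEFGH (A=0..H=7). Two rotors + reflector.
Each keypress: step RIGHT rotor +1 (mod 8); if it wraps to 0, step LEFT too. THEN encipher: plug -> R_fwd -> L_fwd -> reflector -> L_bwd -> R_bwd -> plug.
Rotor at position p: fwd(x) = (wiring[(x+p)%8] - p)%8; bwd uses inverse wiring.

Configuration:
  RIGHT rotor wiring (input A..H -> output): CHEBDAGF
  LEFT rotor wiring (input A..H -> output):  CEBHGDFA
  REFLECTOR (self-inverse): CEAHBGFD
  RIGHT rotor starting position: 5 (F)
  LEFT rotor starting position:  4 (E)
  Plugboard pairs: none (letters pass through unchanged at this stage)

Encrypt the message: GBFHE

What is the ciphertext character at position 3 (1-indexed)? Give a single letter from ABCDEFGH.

Char 1 ('G'): step: R->6, L=4; G->plug->G->R->F->L->A->refl->C->L'->A->R'->A->plug->A
Char 2 ('B'): step: R->7, L=4; B->plug->B->R->D->L->E->refl->B->L'->C->R'->E->plug->E
Char 3 ('F'): step: R->0, L->5 (L advanced); F->plug->F->R->A->L->G->refl->F->L'->D->R'->E->plug->E

E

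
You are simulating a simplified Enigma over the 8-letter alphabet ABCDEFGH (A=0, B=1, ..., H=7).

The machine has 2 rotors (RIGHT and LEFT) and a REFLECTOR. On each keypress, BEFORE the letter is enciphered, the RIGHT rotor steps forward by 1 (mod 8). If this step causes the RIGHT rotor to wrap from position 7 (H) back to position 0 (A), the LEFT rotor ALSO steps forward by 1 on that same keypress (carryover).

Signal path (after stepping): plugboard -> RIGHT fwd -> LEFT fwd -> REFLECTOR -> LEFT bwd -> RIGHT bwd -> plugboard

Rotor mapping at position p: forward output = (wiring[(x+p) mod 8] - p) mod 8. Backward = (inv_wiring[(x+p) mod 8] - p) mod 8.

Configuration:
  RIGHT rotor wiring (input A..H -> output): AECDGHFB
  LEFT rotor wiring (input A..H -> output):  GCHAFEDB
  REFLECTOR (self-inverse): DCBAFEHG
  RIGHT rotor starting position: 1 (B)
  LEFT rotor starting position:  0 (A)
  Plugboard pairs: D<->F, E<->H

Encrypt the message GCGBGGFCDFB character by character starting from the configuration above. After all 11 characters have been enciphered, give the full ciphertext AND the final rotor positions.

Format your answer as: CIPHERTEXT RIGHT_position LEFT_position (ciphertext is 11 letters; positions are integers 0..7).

Char 1 ('G'): step: R->2, L=0; G->plug->G->R->G->L->D->refl->A->L'->D->R'->E->plug->H
Char 2 ('C'): step: R->3, L=0; C->plug->C->R->E->L->F->refl->E->L'->F->R'->F->plug->D
Char 3 ('G'): step: R->4, L=0; G->plug->G->R->G->L->D->refl->A->L'->D->R'->B->plug->B
Char 4 ('B'): step: R->5, L=0; B->plug->B->R->A->L->G->refl->H->L'->C->R'->A->plug->A
Char 5 ('G'): step: R->6, L=0; G->plug->G->R->A->L->G->refl->H->L'->C->R'->C->plug->C
Char 6 ('G'): step: R->7, L=0; G->plug->G->R->A->L->G->refl->H->L'->C->R'->A->plug->A
Char 7 ('F'): step: R->0, L->1 (L advanced); F->plug->D->R->D->L->E->refl->F->L'->H->R'->F->plug->D
Char 8 ('C'): step: R->1, L=1; C->plug->C->R->C->L->H->refl->G->L'->B->R'->B->plug->B
Char 9 ('D'): step: R->2, L=1; D->plug->F->R->H->L->F->refl->E->L'->D->R'->E->plug->H
Char 10 ('F'): step: R->3, L=1; F->plug->D->R->C->L->H->refl->G->L'->B->R'->G->plug->G
Char 11 ('B'): step: R->4, L=1; B->plug->B->R->D->L->E->refl->F->L'->H->R'->H->plug->E
Final: ciphertext=HDBACADBHGE, RIGHT=4, LEFT=1

Answer: HDBACADBHGE 4 1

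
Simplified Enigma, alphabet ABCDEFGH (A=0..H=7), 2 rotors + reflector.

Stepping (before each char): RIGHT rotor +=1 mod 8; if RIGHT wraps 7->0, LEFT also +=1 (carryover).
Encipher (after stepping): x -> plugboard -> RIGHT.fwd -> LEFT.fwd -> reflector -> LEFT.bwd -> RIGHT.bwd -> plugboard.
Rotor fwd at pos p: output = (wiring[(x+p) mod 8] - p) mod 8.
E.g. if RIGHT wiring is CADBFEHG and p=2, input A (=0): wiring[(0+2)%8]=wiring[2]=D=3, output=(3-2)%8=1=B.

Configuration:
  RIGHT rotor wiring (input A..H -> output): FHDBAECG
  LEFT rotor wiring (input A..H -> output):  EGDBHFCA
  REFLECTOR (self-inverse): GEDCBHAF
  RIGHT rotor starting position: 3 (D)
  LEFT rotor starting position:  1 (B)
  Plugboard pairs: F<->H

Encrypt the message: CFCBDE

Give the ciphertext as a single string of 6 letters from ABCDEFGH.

Answer: BEDCGA

Derivation:
Char 1 ('C'): step: R->4, L=1; C->plug->C->R->G->L->H->refl->F->L'->A->R'->B->plug->B
Char 2 ('F'): step: R->5, L=1; F->plug->H->R->D->L->G->refl->A->L'->C->R'->E->plug->E
Char 3 ('C'): step: R->6, L=1; C->plug->C->R->H->L->D->refl->C->L'->B->R'->D->plug->D
Char 4 ('B'): step: R->7, L=1; B->plug->B->R->G->L->H->refl->F->L'->A->R'->C->plug->C
Char 5 ('D'): step: R->0, L->2 (L advanced); D->plug->D->R->B->L->H->refl->F->L'->C->R'->G->plug->G
Char 6 ('E'): step: R->1, L=2; E->plug->E->R->D->L->D->refl->C->L'->G->R'->A->plug->A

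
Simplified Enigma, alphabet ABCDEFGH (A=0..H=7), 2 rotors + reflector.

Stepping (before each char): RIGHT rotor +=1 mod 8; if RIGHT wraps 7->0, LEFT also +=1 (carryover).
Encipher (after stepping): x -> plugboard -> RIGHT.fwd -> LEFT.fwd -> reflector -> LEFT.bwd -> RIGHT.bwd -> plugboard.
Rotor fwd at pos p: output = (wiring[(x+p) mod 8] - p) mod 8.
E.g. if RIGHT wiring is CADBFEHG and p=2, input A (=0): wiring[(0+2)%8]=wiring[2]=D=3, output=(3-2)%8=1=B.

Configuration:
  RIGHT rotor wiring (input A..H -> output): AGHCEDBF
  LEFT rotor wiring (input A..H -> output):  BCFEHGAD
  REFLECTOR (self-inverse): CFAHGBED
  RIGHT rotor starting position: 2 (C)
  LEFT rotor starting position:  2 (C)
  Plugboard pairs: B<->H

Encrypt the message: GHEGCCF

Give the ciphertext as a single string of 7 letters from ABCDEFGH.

Char 1 ('G'): step: R->3, L=2; G->plug->G->R->D->L->E->refl->G->L'->E->R'->H->plug->B
Char 2 ('H'): step: R->4, L=2; H->plug->B->R->H->L->A->refl->C->L'->B->R'->D->plug->D
Char 3 ('E'): step: R->5, L=2; E->plug->E->R->B->L->C->refl->A->L'->H->R'->H->plug->B
Char 4 ('G'): step: R->6, L=2; G->plug->G->R->G->L->H->refl->D->L'->A->R'->D->plug->D
Char 5 ('C'): step: R->7, L=2; C->plug->C->R->H->L->A->refl->C->L'->B->R'->B->plug->H
Char 6 ('C'): step: R->0, L->3 (L advanced); C->plug->C->R->H->L->C->refl->A->L'->E->R'->E->plug->E
Char 7 ('F'): step: R->1, L=3; F->plug->F->R->A->L->B->refl->F->L'->D->R'->D->plug->D

Answer: BDBDHED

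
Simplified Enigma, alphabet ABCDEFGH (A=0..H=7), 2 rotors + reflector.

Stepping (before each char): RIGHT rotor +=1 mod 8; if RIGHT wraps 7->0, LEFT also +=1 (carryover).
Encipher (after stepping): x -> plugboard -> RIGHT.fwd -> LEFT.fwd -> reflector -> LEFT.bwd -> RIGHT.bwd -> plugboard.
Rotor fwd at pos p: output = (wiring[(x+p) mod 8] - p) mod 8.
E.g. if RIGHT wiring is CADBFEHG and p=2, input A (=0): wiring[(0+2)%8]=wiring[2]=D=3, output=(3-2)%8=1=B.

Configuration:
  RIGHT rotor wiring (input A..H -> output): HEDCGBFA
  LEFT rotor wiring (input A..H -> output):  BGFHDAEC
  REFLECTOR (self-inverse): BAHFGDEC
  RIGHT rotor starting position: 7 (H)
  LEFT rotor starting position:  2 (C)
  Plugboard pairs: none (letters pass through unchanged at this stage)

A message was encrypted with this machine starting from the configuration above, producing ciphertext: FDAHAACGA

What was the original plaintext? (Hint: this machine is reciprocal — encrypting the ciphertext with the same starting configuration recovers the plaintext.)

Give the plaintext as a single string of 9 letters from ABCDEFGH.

Answer: CEEEHEHHB

Derivation:
Char 1 ('F'): step: R->0, L->3 (L advanced); F->plug->F->R->B->L->A->refl->B->L'->D->R'->C->plug->C
Char 2 ('D'): step: R->1, L=3; D->plug->D->R->F->L->G->refl->E->L'->A->R'->E->plug->E
Char 3 ('A'): step: R->2, L=3; A->plug->A->R->B->L->A->refl->B->L'->D->R'->E->plug->E
Char 4 ('H'): step: R->3, L=3; H->plug->H->R->A->L->E->refl->G->L'->F->R'->E->plug->E
Char 5 ('A'): step: R->4, L=3; A->plug->A->R->C->L->F->refl->D->L'->G->R'->H->plug->H
Char 6 ('A'): step: R->5, L=3; A->plug->A->R->E->L->H->refl->C->L'->H->R'->E->plug->E
Char 7 ('C'): step: R->6, L=3; C->plug->C->R->B->L->A->refl->B->L'->D->R'->H->plug->H
Char 8 ('G'): step: R->7, L=3; G->plug->G->R->C->L->F->refl->D->L'->G->R'->H->plug->H
Char 9 ('A'): step: R->0, L->4 (L advanced); A->plug->A->R->H->L->D->refl->F->L'->E->R'->B->plug->B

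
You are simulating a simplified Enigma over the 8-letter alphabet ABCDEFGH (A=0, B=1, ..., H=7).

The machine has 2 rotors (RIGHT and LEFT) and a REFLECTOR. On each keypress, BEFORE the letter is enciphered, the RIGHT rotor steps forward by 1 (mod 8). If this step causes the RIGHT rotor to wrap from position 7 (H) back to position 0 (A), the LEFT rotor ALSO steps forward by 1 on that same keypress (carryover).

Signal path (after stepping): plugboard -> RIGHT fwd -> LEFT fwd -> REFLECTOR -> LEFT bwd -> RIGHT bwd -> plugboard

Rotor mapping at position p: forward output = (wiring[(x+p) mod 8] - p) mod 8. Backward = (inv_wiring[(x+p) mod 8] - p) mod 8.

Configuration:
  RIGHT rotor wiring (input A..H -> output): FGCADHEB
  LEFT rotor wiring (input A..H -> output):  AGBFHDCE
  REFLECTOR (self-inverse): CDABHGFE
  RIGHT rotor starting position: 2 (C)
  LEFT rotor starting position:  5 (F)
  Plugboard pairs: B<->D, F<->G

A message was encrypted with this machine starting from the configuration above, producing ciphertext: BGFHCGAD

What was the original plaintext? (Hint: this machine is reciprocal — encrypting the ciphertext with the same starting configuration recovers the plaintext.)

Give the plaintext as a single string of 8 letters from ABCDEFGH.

Answer: DBCBDHFH

Derivation:
Char 1 ('B'): step: R->3, L=5; B->plug->D->R->B->L->F->refl->G->L'->A->R'->B->plug->D
Char 2 ('G'): step: R->4, L=5; G->plug->F->R->C->L->H->refl->E->L'->F->R'->D->plug->B
Char 3 ('F'): step: R->5, L=5; F->plug->G->R->D->L->D->refl->B->L'->E->R'->C->plug->C
Char 4 ('H'): step: R->6, L=5; H->plug->H->R->B->L->F->refl->G->L'->A->R'->D->plug->B
Char 5 ('C'): step: R->7, L=5; C->plug->C->R->H->L->C->refl->A->L'->G->R'->B->plug->D
Char 6 ('G'): step: R->0, L->6 (L advanced); G->plug->F->R->H->L->F->refl->G->L'->B->R'->H->plug->H
Char 7 ('A'): step: R->1, L=6; A->plug->A->R->F->L->H->refl->E->L'->A->R'->G->plug->F
Char 8 ('D'): step: R->2, L=6; D->plug->B->R->G->L->B->refl->D->L'->E->R'->H->plug->H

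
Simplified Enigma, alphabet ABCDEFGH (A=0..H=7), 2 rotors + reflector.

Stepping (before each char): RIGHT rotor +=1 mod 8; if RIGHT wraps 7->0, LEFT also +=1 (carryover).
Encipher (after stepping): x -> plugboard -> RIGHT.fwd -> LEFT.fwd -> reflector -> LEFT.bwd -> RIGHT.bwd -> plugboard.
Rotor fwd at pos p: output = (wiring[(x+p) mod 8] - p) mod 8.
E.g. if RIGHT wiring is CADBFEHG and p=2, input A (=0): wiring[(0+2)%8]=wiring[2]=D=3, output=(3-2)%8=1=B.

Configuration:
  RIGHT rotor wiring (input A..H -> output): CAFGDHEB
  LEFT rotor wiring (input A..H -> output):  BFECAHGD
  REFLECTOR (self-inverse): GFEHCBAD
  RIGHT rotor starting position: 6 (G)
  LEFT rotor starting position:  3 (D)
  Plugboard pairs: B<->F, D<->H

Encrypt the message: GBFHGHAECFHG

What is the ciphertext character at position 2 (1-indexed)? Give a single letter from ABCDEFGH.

Char 1 ('G'): step: R->7, L=3; G->plug->G->R->A->L->H->refl->D->L'->D->R'->B->plug->F
Char 2 ('B'): step: R->0, L->4 (L advanced); B->plug->F->R->H->L->G->refl->A->L'->G->R'->D->plug->H

H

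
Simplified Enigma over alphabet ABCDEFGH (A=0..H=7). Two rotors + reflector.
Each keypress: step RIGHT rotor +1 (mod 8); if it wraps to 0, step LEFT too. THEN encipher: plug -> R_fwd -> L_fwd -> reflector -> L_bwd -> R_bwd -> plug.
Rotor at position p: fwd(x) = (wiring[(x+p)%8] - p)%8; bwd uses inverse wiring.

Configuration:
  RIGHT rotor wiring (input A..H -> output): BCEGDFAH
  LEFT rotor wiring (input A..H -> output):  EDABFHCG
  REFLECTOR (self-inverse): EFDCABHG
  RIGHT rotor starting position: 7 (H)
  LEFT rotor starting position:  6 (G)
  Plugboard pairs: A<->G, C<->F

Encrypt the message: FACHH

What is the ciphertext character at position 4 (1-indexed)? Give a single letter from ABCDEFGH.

Char 1 ('F'): step: R->0, L->7 (L advanced); F->plug->C->R->E->L->C->refl->D->L'->H->R'->H->plug->H
Char 2 ('A'): step: R->1, L=7; A->plug->G->R->G->L->A->refl->E->L'->C->R'->D->plug->D
Char 3 ('C'): step: R->2, L=7; C->plug->F->R->F->L->G->refl->H->L'->A->R'->H->plug->H
Char 4 ('H'): step: R->3, L=7; H->plug->H->R->B->L->F->refl->B->L'->D->R'->A->plug->G

G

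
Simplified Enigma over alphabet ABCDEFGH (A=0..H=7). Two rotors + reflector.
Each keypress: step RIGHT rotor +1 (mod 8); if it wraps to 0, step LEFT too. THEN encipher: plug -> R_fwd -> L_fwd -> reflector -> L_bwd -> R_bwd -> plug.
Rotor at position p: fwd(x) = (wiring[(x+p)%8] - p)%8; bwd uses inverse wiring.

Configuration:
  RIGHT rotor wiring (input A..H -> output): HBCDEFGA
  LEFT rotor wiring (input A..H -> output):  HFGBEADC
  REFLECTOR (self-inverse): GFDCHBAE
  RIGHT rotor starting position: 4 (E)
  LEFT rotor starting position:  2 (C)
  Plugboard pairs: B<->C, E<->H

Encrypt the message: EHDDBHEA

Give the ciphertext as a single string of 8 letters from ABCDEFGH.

Answer: DGFECGGH

Derivation:
Char 1 ('E'): step: R->5, L=2; E->plug->H->R->H->L->D->refl->C->L'->C->R'->D->plug->D
Char 2 ('H'): step: R->6, L=2; H->plug->E->R->E->L->B->refl->F->L'->G->R'->G->plug->G
Char 3 ('D'): step: R->7, L=2; D->plug->D->R->D->L->G->refl->A->L'->F->R'->F->plug->F
Char 4 ('D'): step: R->0, L->3 (L advanced); D->plug->D->R->D->L->A->refl->G->L'->A->R'->H->plug->E
Char 5 ('B'): step: R->1, L=3; B->plug->C->R->C->L->F->refl->B->L'->B->R'->B->plug->C
Char 6 ('H'): step: R->2, L=3; H->plug->E->R->E->L->H->refl->E->L'->F->R'->G->plug->G
Char 7 ('E'): step: R->3, L=3; E->plug->H->R->H->L->D->refl->C->L'->G->R'->G->plug->G
Char 8 ('A'): step: R->4, L=3; A->plug->A->R->A->L->G->refl->A->L'->D->R'->E->plug->H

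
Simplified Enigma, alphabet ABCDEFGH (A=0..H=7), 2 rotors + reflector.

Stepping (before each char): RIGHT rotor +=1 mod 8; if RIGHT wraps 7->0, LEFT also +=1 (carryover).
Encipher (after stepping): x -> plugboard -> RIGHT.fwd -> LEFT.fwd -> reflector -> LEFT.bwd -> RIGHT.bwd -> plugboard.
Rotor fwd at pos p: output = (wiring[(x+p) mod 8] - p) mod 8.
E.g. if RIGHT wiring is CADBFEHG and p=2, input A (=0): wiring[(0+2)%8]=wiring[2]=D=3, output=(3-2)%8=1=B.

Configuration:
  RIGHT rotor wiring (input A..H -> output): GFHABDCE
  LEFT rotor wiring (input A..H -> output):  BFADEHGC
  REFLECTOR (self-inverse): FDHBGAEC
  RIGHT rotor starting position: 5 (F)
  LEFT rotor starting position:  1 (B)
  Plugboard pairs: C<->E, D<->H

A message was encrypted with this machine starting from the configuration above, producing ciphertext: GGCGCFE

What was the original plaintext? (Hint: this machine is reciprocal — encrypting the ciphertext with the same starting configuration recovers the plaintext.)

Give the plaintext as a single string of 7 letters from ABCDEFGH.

Char 1 ('G'): step: R->6, L=1; G->plug->G->R->D->L->D->refl->B->L'->G->R'->B->plug->B
Char 2 ('G'): step: R->7, L=1; G->plug->G->R->E->L->G->refl->E->L'->A->R'->D->plug->H
Char 3 ('C'): step: R->0, L->2 (L advanced); C->plug->E->R->B->L->B->refl->D->L'->H->R'->C->plug->E
Char 4 ('G'): step: R->1, L=2; G->plug->G->R->D->L->F->refl->A->L'->F->R'->H->plug->D
Char 5 ('C'): step: R->2, L=2; C->plug->E->R->A->L->G->refl->E->L'->E->R'->G->plug->G
Char 6 ('F'): step: R->3, L=2; F->plug->F->R->D->L->F->refl->A->L'->F->R'->A->plug->A
Char 7 ('E'): step: R->4, L=2; E->plug->C->R->G->L->H->refl->C->L'->C->R'->E->plug->C

Answer: BHEDGAC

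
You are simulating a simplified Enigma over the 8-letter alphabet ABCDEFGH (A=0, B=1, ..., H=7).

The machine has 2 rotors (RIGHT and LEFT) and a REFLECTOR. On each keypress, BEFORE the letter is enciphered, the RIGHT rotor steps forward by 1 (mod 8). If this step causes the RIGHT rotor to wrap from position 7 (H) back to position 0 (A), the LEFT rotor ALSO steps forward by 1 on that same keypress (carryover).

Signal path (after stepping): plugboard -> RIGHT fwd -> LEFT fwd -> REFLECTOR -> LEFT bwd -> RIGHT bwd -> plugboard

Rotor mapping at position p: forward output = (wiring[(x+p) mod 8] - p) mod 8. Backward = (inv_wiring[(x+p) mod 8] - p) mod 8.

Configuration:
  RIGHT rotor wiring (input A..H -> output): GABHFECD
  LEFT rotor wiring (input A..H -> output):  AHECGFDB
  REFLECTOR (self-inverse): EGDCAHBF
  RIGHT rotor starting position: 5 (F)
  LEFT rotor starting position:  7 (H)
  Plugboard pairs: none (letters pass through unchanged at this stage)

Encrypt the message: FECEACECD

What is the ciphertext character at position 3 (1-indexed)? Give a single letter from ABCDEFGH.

Char 1 ('F'): step: R->6, L=7; F->plug->F->R->B->L->B->refl->G->L'->G->R'->H->plug->H
Char 2 ('E'): step: R->7, L=7; E->plug->E->R->A->L->C->refl->D->L'->E->R'->A->plug->A
Char 3 ('C'): step: R->0, L->0 (L advanced); C->plug->C->R->B->L->H->refl->F->L'->F->R'->E->plug->E

E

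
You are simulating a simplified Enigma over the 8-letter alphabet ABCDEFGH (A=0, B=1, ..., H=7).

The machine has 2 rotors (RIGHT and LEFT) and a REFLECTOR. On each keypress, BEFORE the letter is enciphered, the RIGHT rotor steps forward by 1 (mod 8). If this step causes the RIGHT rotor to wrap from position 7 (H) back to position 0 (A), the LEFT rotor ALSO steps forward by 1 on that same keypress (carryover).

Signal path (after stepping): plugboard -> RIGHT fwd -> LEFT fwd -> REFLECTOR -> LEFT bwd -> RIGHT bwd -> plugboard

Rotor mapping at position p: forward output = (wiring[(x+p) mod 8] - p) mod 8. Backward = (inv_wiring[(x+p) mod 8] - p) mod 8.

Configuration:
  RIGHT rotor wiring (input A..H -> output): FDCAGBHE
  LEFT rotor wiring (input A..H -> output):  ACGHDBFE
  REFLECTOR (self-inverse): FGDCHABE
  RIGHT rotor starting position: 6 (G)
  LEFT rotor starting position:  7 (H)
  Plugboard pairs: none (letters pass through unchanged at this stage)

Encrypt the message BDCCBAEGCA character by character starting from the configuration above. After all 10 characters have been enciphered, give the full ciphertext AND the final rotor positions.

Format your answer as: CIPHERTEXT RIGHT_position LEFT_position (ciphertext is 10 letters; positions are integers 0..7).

Char 1 ('B'): step: R->7, L=7; B->plug->B->R->G->L->C->refl->D->L'->C->R'->G->plug->G
Char 2 ('D'): step: R->0, L->0 (L advanced); D->plug->D->R->A->L->A->refl->F->L'->G->R'->E->plug->E
Char 3 ('C'): step: R->1, L=0; C->plug->C->R->H->L->E->refl->H->L'->D->R'->G->plug->G
Char 4 ('C'): step: R->2, L=0; C->plug->C->R->E->L->D->refl->C->L'->B->R'->H->plug->H
Char 5 ('B'): step: R->3, L=0; B->plug->B->R->D->L->H->refl->E->L'->H->R'->H->plug->H
Char 6 ('A'): step: R->4, L=0; A->plug->A->R->C->L->G->refl->B->L'->F->R'->B->plug->B
Char 7 ('E'): step: R->5, L=0; E->plug->E->R->G->L->F->refl->A->L'->A->R'->D->plug->D
Char 8 ('G'): step: R->6, L=0; G->plug->G->R->A->L->A->refl->F->L'->G->R'->B->plug->B
Char 9 ('C'): step: R->7, L=0; C->plug->C->R->E->L->D->refl->C->L'->B->R'->E->plug->E
Char 10 ('A'): step: R->0, L->1 (L advanced); A->plug->A->R->F->L->E->refl->H->L'->H->R'->G->plug->G
Final: ciphertext=GEGHHBDBEG, RIGHT=0, LEFT=1

Answer: GEGHHBDBEG 0 1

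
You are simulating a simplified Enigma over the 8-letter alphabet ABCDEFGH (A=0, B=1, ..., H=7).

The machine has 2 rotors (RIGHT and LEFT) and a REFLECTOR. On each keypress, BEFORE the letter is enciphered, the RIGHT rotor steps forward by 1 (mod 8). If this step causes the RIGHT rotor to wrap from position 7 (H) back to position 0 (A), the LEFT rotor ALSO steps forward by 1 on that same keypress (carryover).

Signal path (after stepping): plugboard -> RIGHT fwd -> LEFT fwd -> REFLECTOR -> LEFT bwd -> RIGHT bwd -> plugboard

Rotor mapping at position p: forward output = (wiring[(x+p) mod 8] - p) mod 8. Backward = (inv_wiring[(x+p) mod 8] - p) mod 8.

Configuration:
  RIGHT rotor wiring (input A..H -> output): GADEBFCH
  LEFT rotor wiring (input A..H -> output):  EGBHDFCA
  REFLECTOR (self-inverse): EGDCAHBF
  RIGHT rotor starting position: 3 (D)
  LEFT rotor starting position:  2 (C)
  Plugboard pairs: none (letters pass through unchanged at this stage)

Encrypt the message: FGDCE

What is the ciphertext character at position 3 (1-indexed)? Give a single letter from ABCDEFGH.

Char 1 ('F'): step: R->4, L=2; F->plug->F->R->E->L->A->refl->E->L'->H->R'->G->plug->G
Char 2 ('G'): step: R->5, L=2; G->plug->G->R->H->L->E->refl->A->L'->E->R'->H->plug->H
Char 3 ('D'): step: R->6, L=2; D->plug->D->R->C->L->B->refl->G->L'->F->R'->E->plug->E

E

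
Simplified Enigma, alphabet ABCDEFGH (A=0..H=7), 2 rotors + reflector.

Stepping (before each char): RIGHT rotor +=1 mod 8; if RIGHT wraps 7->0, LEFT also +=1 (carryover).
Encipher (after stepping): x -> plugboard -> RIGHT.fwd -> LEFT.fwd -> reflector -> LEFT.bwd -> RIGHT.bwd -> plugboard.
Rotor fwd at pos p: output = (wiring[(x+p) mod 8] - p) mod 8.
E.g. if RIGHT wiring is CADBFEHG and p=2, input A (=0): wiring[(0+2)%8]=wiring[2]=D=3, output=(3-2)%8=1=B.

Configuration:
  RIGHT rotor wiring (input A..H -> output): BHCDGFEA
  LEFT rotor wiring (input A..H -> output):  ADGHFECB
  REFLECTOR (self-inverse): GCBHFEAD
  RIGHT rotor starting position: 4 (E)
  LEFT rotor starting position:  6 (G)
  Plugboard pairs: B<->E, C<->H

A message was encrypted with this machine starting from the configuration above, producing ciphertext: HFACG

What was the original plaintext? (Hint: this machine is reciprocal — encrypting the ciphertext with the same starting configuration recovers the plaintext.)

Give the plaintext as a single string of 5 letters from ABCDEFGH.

Char 1 ('H'): step: R->5, L=6; H->plug->C->R->D->L->F->refl->E->L'->A->R'->A->plug->A
Char 2 ('F'): step: R->6, L=6; F->plug->F->R->F->L->B->refl->C->L'->C->R'->B->plug->E
Char 3 ('A'): step: R->7, L=6; A->plug->A->R->B->L->D->refl->H->L'->G->R'->G->plug->G
Char 4 ('C'): step: R->0, L->7 (L advanced); C->plug->H->R->A->L->C->refl->B->L'->B->R'->A->plug->A
Char 5 ('G'): step: R->1, L=7; G->plug->G->R->H->L->D->refl->H->L'->D->R'->F->plug->F

Answer: AEGAF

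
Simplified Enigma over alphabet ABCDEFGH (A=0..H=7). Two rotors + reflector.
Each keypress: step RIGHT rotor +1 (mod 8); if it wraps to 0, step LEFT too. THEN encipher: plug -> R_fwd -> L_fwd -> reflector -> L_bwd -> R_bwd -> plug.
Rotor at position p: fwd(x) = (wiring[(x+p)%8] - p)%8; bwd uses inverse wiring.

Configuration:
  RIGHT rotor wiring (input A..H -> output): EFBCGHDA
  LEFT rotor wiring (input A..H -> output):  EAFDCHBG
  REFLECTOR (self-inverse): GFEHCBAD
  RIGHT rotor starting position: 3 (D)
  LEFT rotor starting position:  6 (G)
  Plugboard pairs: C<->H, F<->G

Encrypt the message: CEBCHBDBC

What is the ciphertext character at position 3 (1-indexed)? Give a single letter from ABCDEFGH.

Char 1 ('C'): step: R->4, L=6; C->plug->H->R->G->L->E->refl->C->L'->D->R'->B->plug->B
Char 2 ('E'): step: R->5, L=6; E->plug->E->R->A->L->D->refl->H->L'->E->R'->F->plug->G
Char 3 ('B'): step: R->6, L=6; B->plug->B->R->C->L->G->refl->A->L'->B->R'->H->plug->C

C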